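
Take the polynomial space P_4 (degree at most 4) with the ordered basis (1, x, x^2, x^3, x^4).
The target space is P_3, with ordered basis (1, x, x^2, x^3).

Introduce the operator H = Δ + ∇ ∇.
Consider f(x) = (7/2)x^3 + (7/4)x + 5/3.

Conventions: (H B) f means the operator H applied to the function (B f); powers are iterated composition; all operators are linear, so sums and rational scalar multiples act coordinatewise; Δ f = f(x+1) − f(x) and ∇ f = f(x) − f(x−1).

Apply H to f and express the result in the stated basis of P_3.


Δ f = (21/2)x^2 + (21/2)x + 21/4
∇ f = (21/2)x^2 - (21/2)x + 21/4
∇ ∇ f = 21x - 21
(Δ + ∇ ∇) f = (21/2)x^2 + (63/2)x - 63/4

the image equals g(x) = (21/2)x^2 + (63/2)x - 63/4


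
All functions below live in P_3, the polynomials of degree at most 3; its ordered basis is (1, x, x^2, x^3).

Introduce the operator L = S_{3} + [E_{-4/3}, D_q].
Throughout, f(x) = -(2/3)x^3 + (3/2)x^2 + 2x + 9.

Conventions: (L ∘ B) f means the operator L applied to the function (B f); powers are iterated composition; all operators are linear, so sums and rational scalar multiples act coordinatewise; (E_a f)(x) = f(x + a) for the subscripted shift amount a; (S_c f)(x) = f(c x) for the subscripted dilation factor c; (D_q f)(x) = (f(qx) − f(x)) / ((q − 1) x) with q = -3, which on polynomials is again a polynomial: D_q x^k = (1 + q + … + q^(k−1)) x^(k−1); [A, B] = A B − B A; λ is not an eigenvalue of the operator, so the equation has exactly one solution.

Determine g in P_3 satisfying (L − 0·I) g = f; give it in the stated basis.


write g with unknown coordinates in the stated basis and equate coefficients in (L − 0·I) g = f
solving from the highest basis element down gives g = -(2/81)x^3 + (1/6)x^2 + (326/729)x + 6041/729
check: L g = -(2/3)x^3 + (3/2)x^2 + 2x + 9
so L g − 0·g = -(2/3)x^3 + (3/2)x^2 + 2x + 9 = f ✓

the result is g(x) = -(2/81)x^3 + (1/6)x^2 + (326/729)x + 6041/729


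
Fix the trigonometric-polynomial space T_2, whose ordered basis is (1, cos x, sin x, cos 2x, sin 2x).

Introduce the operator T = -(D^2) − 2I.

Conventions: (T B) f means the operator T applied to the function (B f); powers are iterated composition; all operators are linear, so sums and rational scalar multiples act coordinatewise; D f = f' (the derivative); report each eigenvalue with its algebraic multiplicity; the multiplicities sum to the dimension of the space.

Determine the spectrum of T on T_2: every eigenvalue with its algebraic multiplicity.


image of 1: -2
image of cos x: -cos x
image of sin x: -sin x
image of cos 2x: 2cos 2x
image of sin 2x: 2sin 2x
the matrix is diagonal; its diagonal is (-2, -1, -1, 2, 2)
for a triangular matrix the eigenvalues are the diagonal entries, with algebraic multiplicity their repetition count

λ = -2 (multiplicity 1), λ = -1 (multiplicity 2), λ = 2 (multiplicity 2)


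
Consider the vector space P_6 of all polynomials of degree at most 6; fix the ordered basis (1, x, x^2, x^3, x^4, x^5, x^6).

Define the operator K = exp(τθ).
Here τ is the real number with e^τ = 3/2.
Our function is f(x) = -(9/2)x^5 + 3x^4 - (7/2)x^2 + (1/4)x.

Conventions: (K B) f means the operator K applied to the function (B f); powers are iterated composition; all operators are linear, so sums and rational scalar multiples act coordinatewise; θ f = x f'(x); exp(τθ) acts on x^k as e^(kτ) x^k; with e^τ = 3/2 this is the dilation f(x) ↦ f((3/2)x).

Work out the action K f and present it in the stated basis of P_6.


exp(τθ) x^k = e^(kτ) x^k; with e^τ = 3/2 this sends x^k to (3/2)^k x^k
x ↦ 3/2 x
x^2 ↦ 9/4 x^2
x^4 ↦ 81/16 x^4
x^5 ↦ 243/32 x^5
applying this coordinatewise to f: exp(τθ) f = -(2187/64)x^5 + (243/16)x^4 - (63/8)x^2 + (3/8)x

g(x) = -(2187/64)x^5 + (243/16)x^4 - (63/8)x^2 + (3/8)x


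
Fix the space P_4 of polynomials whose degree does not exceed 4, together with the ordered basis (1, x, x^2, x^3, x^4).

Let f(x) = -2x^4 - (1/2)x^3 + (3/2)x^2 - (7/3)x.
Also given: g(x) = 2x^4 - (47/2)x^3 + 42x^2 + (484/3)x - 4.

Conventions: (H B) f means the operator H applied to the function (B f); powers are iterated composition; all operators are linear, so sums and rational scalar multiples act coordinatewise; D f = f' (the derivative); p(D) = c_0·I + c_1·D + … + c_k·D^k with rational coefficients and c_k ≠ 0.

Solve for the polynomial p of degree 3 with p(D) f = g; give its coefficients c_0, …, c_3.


c_0 = -1, c_1 = 3, c_2 = -2, c_3 = -3

D^0 f = -2x^4 - (1/2)x^3 + (3/2)x^2 - (7/3)x
D^1 f = -8x^3 - (3/2)x^2 + 3x - 7/3
D^2 f = -24x^2 - 3x + 3
D^3 f = -48x - 3
matching coefficients of g against c_0 f + c_1 Df + … from the top degree down determines the c_i
solution: c_0 = -1, c_1 = 3, c_2 = -2, c_3 = -3


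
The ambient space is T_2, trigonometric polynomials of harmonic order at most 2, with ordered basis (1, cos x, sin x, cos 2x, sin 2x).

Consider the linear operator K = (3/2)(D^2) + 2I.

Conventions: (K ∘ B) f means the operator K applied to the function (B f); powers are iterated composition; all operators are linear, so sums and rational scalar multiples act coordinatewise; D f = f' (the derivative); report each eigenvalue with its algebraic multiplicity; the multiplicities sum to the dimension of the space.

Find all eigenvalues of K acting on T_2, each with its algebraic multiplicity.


image of 1: 2
image of cos x: (1/2)cos x
image of sin x: (1/2)sin x
image of cos 2x: -4cos 2x
image of sin 2x: -4sin 2x
the matrix is diagonal; its diagonal is (2, 1/2, 1/2, -4, -4)
for a triangular matrix the eigenvalues are the diagonal entries, with algebraic multiplicity their repetition count

λ = -4 (multiplicity 2), λ = 1/2 (multiplicity 2), λ = 2 (multiplicity 1)


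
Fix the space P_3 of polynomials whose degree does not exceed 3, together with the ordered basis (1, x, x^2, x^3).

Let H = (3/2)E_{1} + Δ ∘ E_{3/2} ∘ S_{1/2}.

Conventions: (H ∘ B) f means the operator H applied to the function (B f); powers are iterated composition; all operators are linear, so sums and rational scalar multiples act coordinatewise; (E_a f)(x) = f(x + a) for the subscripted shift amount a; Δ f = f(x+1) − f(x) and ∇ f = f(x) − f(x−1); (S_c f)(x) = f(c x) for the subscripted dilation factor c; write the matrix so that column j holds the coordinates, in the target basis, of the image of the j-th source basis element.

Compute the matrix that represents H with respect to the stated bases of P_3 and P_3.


the matrix is [[3/2, 2, 5/2, 97/32]; [0, 3/2, 7/2, 6]; [0, 0, 3/2, 39/8]; [0, 0, 0, 3/2]] (rows listed top to bottom)

image of 1: 3/2
image of x: (3/2)x + 2
image of x^2: (3/2)x^2 + (7/2)x + 5/2
image of x^3: (3/2)x^3 + (39/8)x^2 + 6x + 97/32
each image's coordinates form column j of the matrix


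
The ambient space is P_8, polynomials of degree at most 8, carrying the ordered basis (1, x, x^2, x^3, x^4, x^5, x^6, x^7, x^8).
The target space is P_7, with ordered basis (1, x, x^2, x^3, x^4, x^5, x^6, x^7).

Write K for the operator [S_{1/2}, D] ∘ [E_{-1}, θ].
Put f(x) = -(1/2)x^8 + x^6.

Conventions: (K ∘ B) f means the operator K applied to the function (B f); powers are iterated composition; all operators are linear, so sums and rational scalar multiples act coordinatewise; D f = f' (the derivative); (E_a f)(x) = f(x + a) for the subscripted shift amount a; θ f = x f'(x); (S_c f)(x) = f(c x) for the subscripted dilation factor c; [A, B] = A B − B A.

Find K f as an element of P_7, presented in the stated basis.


θ f = -4x^8 + 6x^6
E_{-1} θ f = -4x^8 + 32x^7 - 106x^6 + 188x^5 - 190x^4 + 104x^3 - 22x^2 - 4x + 2
E_{-1} f = -(1/2)x^8 + 4x^7 - 13x^6 + 22x^5 - 20x^4 + 8x^3 + x^2 - 2x + 1/2
θ E_{-1} f = -4x^8 + 28x^7 - 78x^6 + 110x^5 - 80x^4 + 24x^3 + 2x^2 - 2x
[E_{-1}, θ] f = 4x^7 - 28x^6 + 78x^5 - 110x^4 + 80x^3 - 24x^2 - 2x + 2
D [E_{-1}, θ] f = 28x^6 - 168x^5 + 390x^4 - 440x^3 + 240x^2 - 48x - 2
S_{1/2} D [E_{-1}, θ] f = (7/16)x^6 - (21/4)x^5 + (195/8)x^4 - 55x^3 + 60x^2 - 24x - 2
S_{1/2} [E_{-1}, θ] f = (1/32)x^7 - (7/16)x^6 + (39/16)x^5 - (55/8)x^4 + 10x^3 - 6x^2 - x + 2
D S_{1/2} [E_{-1}, θ] f = (7/32)x^6 - (21/8)x^5 + (195/16)x^4 - (55/2)x^3 + 30x^2 - 12x - 1
[S_{1/2}, D] [E_{-1}, θ] f = (7/32)x^6 - (21/8)x^5 + (195/16)x^4 - (55/2)x^3 + 30x^2 - 12x - 1

g(x) = (7/32)x^6 - (21/8)x^5 + (195/16)x^4 - (55/2)x^3 + 30x^2 - 12x - 1


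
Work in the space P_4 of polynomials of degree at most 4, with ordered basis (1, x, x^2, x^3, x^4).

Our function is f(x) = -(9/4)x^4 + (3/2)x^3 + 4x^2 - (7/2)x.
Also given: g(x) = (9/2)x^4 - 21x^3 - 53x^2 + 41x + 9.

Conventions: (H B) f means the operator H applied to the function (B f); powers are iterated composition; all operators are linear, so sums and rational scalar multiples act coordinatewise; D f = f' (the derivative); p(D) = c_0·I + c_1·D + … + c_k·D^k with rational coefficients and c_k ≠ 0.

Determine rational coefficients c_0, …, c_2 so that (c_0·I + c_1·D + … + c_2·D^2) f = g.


p(D) = -2·I + 2·D + 2·D^2, i.e. c_0 = -2, c_1 = 2, c_2 = 2

D^0 f = -(9/4)x^4 + (3/2)x^3 + 4x^2 - (7/2)x
D^1 f = -9x^3 + (9/2)x^2 + 8x - 7/2
D^2 f = -27x^2 + 9x + 8
matching coefficients of g against c_0 f + c_1 Df + … from the top degree down determines the c_i
solution: c_0 = -2, c_1 = 2, c_2 = 2


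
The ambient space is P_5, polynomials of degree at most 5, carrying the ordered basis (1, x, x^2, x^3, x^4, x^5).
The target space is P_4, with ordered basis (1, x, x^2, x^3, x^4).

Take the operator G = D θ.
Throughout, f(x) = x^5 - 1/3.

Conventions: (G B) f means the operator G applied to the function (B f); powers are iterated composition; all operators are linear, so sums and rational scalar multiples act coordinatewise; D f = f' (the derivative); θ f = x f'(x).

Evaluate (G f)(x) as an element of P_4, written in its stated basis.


θ f = 5x^5
D θ f = 25x^4

g(x) = 25x^4


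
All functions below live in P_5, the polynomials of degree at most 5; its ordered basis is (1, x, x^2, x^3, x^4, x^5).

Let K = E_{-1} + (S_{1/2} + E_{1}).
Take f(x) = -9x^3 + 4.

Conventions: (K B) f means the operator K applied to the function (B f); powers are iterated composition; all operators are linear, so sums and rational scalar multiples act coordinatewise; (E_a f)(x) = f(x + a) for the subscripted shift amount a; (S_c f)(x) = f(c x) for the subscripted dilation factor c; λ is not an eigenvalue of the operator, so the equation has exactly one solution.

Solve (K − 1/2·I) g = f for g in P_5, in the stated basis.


the result is g(x) = -(72/13)x^3 + (216/13)x + 8/5

write g with unknown coordinates in the stated basis and equate coefficients in (K − 1/2·I) g = f
solving from the highest basis element down gives g = -(72/13)x^3 + (216/13)x + 8/5
check: K g = -(153/13)x^3 + (108/13)x + 24/5
so K g − 1/2·g = -9x^3 + 4 = f ✓


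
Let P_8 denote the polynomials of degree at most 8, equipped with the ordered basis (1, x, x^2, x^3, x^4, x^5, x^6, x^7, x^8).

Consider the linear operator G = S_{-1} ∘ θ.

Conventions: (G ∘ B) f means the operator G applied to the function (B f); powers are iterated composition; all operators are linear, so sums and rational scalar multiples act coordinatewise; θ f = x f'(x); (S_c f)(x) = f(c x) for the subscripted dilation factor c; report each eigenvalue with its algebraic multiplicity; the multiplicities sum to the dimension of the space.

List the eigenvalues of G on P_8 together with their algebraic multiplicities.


image of 1: 0
image of x: -x
image of x^2: 2x^2
image of x^3: -3x^3
image of x^4: 4x^4
image of x^5: -5x^5
image of x^6: 6x^6
image of x^7: -7x^7
image of x^8: 8x^8
the matrix is upper triangular; its diagonal is (0, -1, 2, -3, 4, -5, 6, -7, 8)
for a triangular matrix the eigenvalues are the diagonal entries, with algebraic multiplicity their repetition count

λ = -7 (multiplicity 1), λ = -5 (multiplicity 1), λ = -3 (multiplicity 1), λ = -1 (multiplicity 1), λ = 0 (multiplicity 1), λ = 2 (multiplicity 1), λ = 4 (multiplicity 1), λ = 6 (multiplicity 1), λ = 8 (multiplicity 1)


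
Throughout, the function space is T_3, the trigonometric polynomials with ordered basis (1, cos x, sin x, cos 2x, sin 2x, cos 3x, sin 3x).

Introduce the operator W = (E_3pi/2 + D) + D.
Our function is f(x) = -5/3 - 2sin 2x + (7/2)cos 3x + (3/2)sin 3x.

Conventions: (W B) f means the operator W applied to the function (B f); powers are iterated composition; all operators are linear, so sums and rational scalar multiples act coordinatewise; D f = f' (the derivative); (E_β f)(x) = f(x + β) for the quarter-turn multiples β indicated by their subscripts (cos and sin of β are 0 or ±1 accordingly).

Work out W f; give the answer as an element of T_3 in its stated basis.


the result is g(x) = -5/3 - 8cos 2x + 2sin 2x + (21/2)cos 3x - (49/2)sin 3x

E_3pi/2 f = -5/3 + 2sin 2x + (3/2)cos 3x - (7/2)sin 3x
D f = -4cos 2x + (9/2)cos 3x - (21/2)sin 3x
(E_3pi/2 + D) f = -5/3 - 4cos 2x + 2sin 2x + 6cos 3x - 14sin 3x
D f = -4cos 2x + (9/2)cos 3x - (21/2)sin 3x
((E_3pi/2 + D) + D) f = -5/3 - 8cos 2x + 2sin 2x + (21/2)cos 3x - (49/2)sin 3x


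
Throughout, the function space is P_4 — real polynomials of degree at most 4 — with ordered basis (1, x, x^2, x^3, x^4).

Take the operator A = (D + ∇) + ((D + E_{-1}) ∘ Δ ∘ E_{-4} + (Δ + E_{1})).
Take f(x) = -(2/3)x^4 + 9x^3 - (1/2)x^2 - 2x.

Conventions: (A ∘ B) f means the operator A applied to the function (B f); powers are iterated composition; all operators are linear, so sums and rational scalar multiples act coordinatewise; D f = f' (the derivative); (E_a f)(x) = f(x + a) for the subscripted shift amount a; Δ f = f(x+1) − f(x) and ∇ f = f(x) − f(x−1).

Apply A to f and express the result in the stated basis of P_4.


g(x) = -(2/3)x^4 - (13/3)x^3 + (317/2)x^2 - (851/3)x + 1580/3

D f = -(8/3)x^3 + 27x^2 - x - 2
∇ f = -(8/3)x^3 + 31x^2 - (92/3)x + 49/6
(D + ∇) f = -(16/3)x^3 + 58x^2 - (95/3)x + 37/6
E_{-4} f = -(2/3)x^4 + (59/3)x^3 - (345/2)x^2 + (1814/3)x - 2240/3
Δ E_{-4} f = -(8/3)x^3 + 55x^2 - (866/3)x + 2707/6
D Δ E_{-4} f = -8x^2 + 110x - 866/3
E_{-1} Δ E_{-4} f = -(8/3)x^3 + 63x^2 - (1220/3)x + 1595/2
(D + E_{-1}) Δ E_{-4} f = -(8/3)x^3 + 55x^2 - (890/3)x + 3053/6
Δ f = -(8/3)x^3 + 23x^2 + (70/3)x + 35/6
E_{1} f = -(2/3)x^4 + (19/3)x^3 + (45/2)x^2 + (64/3)x + 35/6
(Δ + E_{1}) f = -(2/3)x^4 + (11/3)x^3 + (91/2)x^2 + (134/3)x + 35/3
((D + E_{-1}) ∘ Δ ∘ E_{-4} + (Δ + E_{1})) f = -(2/3)x^4 + x^3 + (201/2)x^2 - 252x + 1041/2
((D + ∇) + ((D + E_{-1}) ∘ Δ ∘ E_{-4} + (Δ + E_{1}))) f = -(2/3)x^4 - (13/3)x^3 + (317/2)x^2 - (851/3)x + 1580/3


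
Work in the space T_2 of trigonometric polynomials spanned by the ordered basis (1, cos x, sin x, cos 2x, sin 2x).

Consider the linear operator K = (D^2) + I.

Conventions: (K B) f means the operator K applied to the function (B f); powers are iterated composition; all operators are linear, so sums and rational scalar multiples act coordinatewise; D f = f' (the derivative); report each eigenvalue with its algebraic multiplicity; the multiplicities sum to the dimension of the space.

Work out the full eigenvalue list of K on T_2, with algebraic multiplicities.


λ = -3 (multiplicity 2), λ = 0 (multiplicity 2), λ = 1 (multiplicity 1)

image of 1: 1
image of cos x: 0
image of sin x: 0
image of cos 2x: -3cos 2x
image of sin 2x: -3sin 2x
the matrix is diagonal; its diagonal is (1, 0, 0, -3, -3)
for a triangular matrix the eigenvalues are the diagonal entries, with algebraic multiplicity their repetition count


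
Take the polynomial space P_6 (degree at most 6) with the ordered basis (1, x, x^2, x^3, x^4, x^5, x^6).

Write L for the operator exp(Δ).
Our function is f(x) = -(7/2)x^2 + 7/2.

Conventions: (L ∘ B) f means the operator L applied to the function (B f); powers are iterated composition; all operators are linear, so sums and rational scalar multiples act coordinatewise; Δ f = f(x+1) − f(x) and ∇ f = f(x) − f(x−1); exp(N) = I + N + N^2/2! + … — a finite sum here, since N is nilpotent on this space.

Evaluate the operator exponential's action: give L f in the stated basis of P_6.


order-1 term: -7x - 7/2
order-2 term: -7/2
the series for exp(Δ) f terminates at order 2
exp(Δ) f = -(7/2)x^2 - 7x - 7/2

g(x) = -(7/2)x^2 - 7x - 7/2


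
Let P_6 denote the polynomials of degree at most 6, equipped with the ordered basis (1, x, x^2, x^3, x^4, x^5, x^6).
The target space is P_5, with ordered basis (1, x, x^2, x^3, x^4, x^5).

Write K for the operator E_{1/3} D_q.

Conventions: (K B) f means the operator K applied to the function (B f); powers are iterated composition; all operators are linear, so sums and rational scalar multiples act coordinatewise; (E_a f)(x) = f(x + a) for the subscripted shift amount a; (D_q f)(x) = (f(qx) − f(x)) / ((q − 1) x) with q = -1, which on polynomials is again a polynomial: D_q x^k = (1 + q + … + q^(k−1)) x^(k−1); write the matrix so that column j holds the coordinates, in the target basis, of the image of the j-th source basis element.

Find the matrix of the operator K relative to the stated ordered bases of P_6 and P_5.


the matrix is [[0, 1, 0, 1/9, 0, 1/81, 0]; [0, 0, 0, 2/3, 0, 4/27, 0]; [0, 0, 0, 1, 0, 2/3, 0]; [0, 0, 0, 0, 0, 4/3, 0]; [0, 0, 0, 0, 0, 1, 0]; [0, 0, 0, 0, 0, 0, 0]] (rows listed top to bottom)

image of 1: 0
image of x: 1
image of x^2: 0
image of x^3: x^2 + (2/3)x + 1/9
image of x^4: 0
image of x^5: x^4 + (4/3)x^3 + (2/3)x^2 + (4/27)x + 1/81
image of x^6: 0
each image's coordinates form column j of the matrix


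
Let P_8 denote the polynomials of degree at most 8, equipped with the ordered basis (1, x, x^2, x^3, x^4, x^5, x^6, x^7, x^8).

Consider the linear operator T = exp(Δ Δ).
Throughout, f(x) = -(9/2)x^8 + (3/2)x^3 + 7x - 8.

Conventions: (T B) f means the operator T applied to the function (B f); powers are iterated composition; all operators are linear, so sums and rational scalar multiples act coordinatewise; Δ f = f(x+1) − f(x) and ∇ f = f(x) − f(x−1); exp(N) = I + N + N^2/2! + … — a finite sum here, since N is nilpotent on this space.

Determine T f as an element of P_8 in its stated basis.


order-1 term: -252x^6 - 1512x^5 - 4410x^4 - 7560x^3 - 7812x^2 - 4527x - 1134
order-2 term: -3780x^4 - 30240x^3 - 98280x^2 - 151200x - 91854
order-3 term: -15120x^2 - 90720x - 143640
order-4 term: -7560
the series for exp(Δ Δ) f terminates at order 4
exp(Δ Δ) f = -(9/2)x^8 - 252x^6 - 1512x^5 - 8190x^4 - (75597/2)x^3 - 121212x^2 - 246440x - 244196

the result is g(x) = -(9/2)x^8 - 252x^6 - 1512x^5 - 8190x^4 - (75597/2)x^3 - 121212x^2 - 246440x - 244196


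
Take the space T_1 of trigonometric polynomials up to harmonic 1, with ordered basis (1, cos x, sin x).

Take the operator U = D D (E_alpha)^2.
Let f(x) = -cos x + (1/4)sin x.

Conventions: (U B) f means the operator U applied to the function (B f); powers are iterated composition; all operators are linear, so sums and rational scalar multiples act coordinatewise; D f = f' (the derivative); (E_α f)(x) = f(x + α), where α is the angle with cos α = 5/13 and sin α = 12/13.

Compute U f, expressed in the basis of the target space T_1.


E_alpha f = -(2/13)cos x + (53/52)sin x
E_alpha E_alpha f = (149/169)cos x + (361/676)sin x
D (E_alpha)^2 f = (361/676)cos x - (149/169)sin x
D D (E_alpha)^2 f = -(149/169)cos x - (361/676)sin x

the image equals g(x) = -(149/169)cos x - (361/676)sin x


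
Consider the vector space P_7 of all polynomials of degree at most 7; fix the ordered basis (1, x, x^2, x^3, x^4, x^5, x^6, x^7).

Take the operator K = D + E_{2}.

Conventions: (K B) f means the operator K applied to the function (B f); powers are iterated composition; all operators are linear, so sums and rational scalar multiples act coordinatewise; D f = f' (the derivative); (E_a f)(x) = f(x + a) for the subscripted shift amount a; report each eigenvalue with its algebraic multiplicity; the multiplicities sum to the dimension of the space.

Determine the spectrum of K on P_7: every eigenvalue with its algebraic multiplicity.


image of 1: 1
image of x: x + 3
image of x^2: x^2 + 6x + 4
image of x^3: x^3 + 9x^2 + 12x + 8
image of x^4: x^4 + 12x^3 + 24x^2 + 32x + 16
image of x^5: x^5 + 15x^4 + 40x^3 + 80x^2 + 80x + 32
image of x^6: x^6 + 18x^5 + 60x^4 + 160x^3 + 240x^2 + 192x + 64
image of x^7: x^7 + 21x^6 + 84x^5 + 280x^4 + 560x^3 + 672x^2 + 448x + 128
the matrix is upper triangular; its diagonal is (1, 1, 1, 1, 1, 1, 1, 1)
for a triangular matrix the eigenvalues are the diagonal entries, with algebraic multiplicity their repetition count

λ = 1 (multiplicity 8)


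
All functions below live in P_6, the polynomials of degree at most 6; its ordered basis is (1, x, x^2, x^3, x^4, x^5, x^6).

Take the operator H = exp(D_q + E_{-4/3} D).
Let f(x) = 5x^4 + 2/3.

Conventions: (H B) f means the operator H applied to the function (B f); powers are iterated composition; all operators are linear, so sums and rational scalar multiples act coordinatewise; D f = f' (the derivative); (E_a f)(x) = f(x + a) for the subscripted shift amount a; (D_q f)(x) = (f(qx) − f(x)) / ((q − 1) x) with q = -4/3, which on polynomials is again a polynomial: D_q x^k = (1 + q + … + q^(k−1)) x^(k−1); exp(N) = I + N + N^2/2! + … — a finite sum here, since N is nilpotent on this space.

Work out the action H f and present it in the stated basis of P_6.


order-1 term: (415/27)x^3 - 80x^2 + (320/3)x - 1280/27
order-2 term: (8300/243)x^2 - (3460/27)x + 20600/81
order-3 term: (41500/2187)x - 253240/2187
order-4 term: 20750/2187
the series for exp(D_q + E_{-4/3} D) f terminates at order 4
exp(D_q + E_{-4/3} D) f = 5x^4 + (415/27)x^3 - (11140/243)x^2 - (5480/2187)x + 221488/2187

the result is g(x) = 5x^4 + (415/27)x^3 - (11140/243)x^2 - (5480/2187)x + 221488/2187


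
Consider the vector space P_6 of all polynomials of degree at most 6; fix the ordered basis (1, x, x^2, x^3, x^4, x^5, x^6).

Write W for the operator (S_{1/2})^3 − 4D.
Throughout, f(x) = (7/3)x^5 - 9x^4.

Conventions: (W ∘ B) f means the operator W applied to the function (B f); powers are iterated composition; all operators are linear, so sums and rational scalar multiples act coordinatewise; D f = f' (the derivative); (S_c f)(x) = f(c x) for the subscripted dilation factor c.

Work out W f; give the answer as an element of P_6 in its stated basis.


g(x) = (7/98304)x^5 - (573467/12288)x^4 + 144x^3

S_{1/2} f = (7/96)x^5 - (9/16)x^4
S_{1/2} S_{1/2} f = (7/3072)x^5 - (9/256)x^4
S_{1/2} S_{1/2} S_{1/2} f = (7/98304)x^5 - (9/4096)x^4
D f = (35/3)x^4 - 36x^3
(-4D) f = -(140/3)x^4 + 144x^3
((S_{1/2})^3 − 4D) f = (7/98304)x^5 - (573467/12288)x^4 + 144x^3


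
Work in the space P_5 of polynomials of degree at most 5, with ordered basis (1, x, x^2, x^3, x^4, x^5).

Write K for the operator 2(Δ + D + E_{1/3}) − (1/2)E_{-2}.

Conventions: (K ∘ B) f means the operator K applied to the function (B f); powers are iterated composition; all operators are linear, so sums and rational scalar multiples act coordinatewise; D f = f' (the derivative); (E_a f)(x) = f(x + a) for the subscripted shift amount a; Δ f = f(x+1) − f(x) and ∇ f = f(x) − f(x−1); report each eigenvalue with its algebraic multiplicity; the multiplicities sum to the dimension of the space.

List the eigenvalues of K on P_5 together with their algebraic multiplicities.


image of 1: 3/2
image of x: (3/2)x + 17/3
image of x^2: (3/2)x^2 + (34/3)x + 2/9
image of x^3: (3/2)x^3 + 17x^2 + (2/3)x + 164/27
image of x^4: (3/2)x^4 + (68/3)x^3 + (4/3)x^2 + (656/27)x - 484/81
image of x^5: (3/2)x^5 + (85/3)x^4 + (20/9)x^3 + (1640/27)x^2 - (2420/81)x + 4376/243
the matrix is upper triangular; its diagonal is (3/2, 3/2, 3/2, 3/2, 3/2, 3/2)
for a triangular matrix the eigenvalues are the diagonal entries, with algebraic multiplicity their repetition count

λ = 3/2 (multiplicity 6)


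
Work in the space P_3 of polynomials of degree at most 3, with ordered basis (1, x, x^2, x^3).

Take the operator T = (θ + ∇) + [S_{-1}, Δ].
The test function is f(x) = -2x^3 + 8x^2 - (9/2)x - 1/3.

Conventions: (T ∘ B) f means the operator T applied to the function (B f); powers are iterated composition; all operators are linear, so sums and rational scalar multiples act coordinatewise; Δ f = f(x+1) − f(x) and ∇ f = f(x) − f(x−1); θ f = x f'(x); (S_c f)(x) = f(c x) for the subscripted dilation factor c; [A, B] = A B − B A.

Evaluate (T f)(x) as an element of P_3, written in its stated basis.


θ f = -6x^3 + 16x^2 - (9/2)x
∇ f = -6x^2 + 22x - 29/2
(θ + ∇) f = -6x^3 + 10x^2 + (35/2)x - 29/2
Δ f = -6x^2 + 10x + 3/2
S_{-1} Δ f = -6x^2 - 10x + 3/2
S_{-1} f = 2x^3 + 8x^2 + (9/2)x - 1/3
Δ S_{-1} f = 6x^2 + 22x + 29/2
[S_{-1}, Δ] f = -12x^2 - 32x - 13
((θ + ∇) + [S_{-1}, Δ]) f = -6x^3 - 2x^2 - (29/2)x - 55/2

g(x) = -6x^3 - 2x^2 - (29/2)x - 55/2


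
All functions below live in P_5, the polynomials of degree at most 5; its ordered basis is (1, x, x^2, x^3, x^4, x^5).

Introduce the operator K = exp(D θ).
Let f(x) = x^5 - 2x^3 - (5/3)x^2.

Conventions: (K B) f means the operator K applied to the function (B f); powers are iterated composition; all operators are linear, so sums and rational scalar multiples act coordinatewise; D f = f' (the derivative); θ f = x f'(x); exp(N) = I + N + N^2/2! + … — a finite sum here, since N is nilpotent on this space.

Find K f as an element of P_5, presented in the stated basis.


order-1 term: 25x^4 - 18x^2 - (20/3)x
order-2 term: 200x^3 - 36x - 10/3
order-3 term: 600x^2 - 12
order-4 term: 600x
order-5 term: 120
the series for exp(D θ) f terminates at order 5
exp(D θ) f = x^5 + 25x^4 + 198x^3 + (1741/3)x^2 + (1672/3)x + 314/3

g(x) = x^5 + 25x^4 + 198x^3 + (1741/3)x^2 + (1672/3)x + 314/3


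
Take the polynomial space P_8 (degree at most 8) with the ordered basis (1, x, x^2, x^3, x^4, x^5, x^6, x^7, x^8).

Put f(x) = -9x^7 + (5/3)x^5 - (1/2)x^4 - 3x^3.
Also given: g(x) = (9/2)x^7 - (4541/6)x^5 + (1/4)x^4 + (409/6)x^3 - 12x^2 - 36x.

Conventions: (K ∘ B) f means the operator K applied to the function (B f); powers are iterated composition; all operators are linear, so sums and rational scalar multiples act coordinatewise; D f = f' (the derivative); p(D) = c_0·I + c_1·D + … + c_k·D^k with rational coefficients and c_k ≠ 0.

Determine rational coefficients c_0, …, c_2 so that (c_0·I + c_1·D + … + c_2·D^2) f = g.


c_0 = -1/2, c_1 = 0, c_2 = 2

D^0 f = -9x^7 + (5/3)x^5 - (1/2)x^4 - 3x^3
D^1 f = -63x^6 + (25/3)x^4 - 2x^3 - 9x^2
D^2 f = -378x^5 + (100/3)x^3 - 6x^2 - 18x
matching coefficients of g against c_0 f + c_1 Df + … from the top degree down determines the c_i
solution: c_0 = -1/2, c_1 = 0, c_2 = 2


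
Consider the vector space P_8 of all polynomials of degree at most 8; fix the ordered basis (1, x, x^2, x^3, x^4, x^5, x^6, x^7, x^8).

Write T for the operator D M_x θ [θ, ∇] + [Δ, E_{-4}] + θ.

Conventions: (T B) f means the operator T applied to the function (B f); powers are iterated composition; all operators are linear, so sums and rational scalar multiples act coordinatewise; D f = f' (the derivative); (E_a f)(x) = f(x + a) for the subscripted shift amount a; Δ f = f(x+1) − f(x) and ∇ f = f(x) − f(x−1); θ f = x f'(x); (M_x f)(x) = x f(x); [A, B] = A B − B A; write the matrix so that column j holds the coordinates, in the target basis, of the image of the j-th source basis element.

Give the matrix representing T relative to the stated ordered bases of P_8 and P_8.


image of 1: 0
image of x: x
image of x^2: 2x^2 - 4x
image of x^3: 3x^3 - 18x^2 + 12x
image of x^4: 4x^4 - 48x^3 + 72x^2 - 24x
image of x^5: 5x^5 - 100x^4 + 240x^3 - 180x^2 + 40x
image of x^6: 6x^6 - 180x^5 + 600x^4 - 720x^3 + 360x^2 - 60x
image of x^7: 7x^7 - 294x^6 + 1260x^5 - 2100x^4 + 1680x^3 - 630x^2 + 84x
image of x^8: 8x^8 - 448x^7 + 2352x^6 - 5040x^5 + 5600x^4 - 3360x^3 + 1008x^2 - 112x
each image's coordinates form column j of the matrix

the matrix is [[0, 0, 0, 0, 0, 0, 0, 0, 0]; [0, 1, -4, 12, -24, 40, -60, 84, -112]; [0, 0, 2, -18, 72, -180, 360, -630, 1008]; [0, 0, 0, 3, -48, 240, -720, 1680, -3360]; [0, 0, 0, 0, 4, -100, 600, -2100, 5600]; [0, 0, 0, 0, 0, 5, -180, 1260, -5040]; [0, 0, 0, 0, 0, 0, 6, -294, 2352]; [0, 0, 0, 0, 0, 0, 0, 7, -448]; [0, 0, 0, 0, 0, 0, 0, 0, 8]] (rows listed top to bottom)


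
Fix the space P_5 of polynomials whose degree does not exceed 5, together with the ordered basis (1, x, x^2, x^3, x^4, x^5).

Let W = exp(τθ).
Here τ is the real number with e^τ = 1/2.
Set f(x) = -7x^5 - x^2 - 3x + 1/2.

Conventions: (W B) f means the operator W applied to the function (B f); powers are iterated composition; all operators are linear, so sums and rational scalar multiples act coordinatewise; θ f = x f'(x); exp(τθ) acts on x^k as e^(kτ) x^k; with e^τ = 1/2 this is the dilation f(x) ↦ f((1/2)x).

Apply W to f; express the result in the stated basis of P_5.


exp(τθ) x^k = e^(kτ) x^k; with e^τ = 1/2 this sends x^k to (1/2)^k x^k
x ↦ 1/2 x
x^2 ↦ 1/4 x^2
x^5 ↦ 1/32 x^5
applying this coordinatewise to f: exp(τθ) f = -(7/32)x^5 - (1/4)x^2 - (3/2)x + 1/2

the result is g(x) = -(7/32)x^5 - (1/4)x^2 - (3/2)x + 1/2


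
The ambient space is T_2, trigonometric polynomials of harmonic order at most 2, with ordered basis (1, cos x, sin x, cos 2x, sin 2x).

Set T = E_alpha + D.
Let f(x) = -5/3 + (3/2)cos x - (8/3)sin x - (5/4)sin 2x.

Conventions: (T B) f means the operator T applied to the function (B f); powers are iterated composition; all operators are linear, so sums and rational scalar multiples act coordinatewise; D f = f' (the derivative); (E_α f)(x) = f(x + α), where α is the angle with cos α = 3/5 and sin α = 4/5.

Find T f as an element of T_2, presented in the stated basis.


E_alpha f = -5/3 - (37/30)cos x - (14/5)sin x - (6/5)cos 2x + (7/20)sin 2x
D f = -(8/3)cos x - (3/2)sin x - (5/2)cos 2x
(E_alpha + D) f = -5/3 - (39/10)cos x - (43/10)sin x - (37/10)cos 2x + (7/20)sin 2x

the result is g(x) = -5/3 - (39/10)cos x - (43/10)sin x - (37/10)cos 2x + (7/20)sin 2x


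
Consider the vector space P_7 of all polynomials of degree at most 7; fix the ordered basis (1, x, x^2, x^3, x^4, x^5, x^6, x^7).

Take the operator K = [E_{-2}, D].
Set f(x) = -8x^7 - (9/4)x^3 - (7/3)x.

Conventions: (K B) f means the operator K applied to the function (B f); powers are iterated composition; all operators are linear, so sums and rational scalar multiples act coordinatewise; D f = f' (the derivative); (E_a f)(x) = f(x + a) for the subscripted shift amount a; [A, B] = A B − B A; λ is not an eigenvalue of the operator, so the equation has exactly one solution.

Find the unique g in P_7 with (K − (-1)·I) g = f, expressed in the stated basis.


write g with unknown coordinates in the stated basis and equate coefficients in (K − (-1)·I) g = f
solving from the highest basis element down gives g = -8x^7 - (9/4)x^3 - (7/3)x
check: K g = 0
so K g − (-1)·g = -8x^7 - (9/4)x^3 - (7/3)x = f ✓

g(x) = -8x^7 - (9/4)x^3 - (7/3)x


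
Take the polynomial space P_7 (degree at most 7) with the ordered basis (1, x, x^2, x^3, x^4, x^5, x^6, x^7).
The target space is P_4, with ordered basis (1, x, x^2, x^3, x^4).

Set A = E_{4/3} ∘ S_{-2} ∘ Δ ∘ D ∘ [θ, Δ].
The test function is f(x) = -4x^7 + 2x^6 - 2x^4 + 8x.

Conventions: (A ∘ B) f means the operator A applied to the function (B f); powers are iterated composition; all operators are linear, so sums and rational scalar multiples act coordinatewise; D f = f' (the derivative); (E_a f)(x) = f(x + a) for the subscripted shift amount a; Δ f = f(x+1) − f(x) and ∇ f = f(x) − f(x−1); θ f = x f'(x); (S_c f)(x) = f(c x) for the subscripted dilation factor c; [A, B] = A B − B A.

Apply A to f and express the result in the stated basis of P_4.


the image equals g(x) = 13440x^4 + 33280x^3 + 32480x^2 + (131536/9)x + 68404/27

Δ f = -28x^6 - 72x^5 - 110x^4 - 108x^3 - 66x^2 - 24x + 4
θ Δ f = -168x^6 - 360x^5 - 440x^4 - 324x^3 - 132x^2 - 24x
θ f = -28x^7 + 12x^6 - 8x^4 + 8x
Δ θ f = -196x^6 - 516x^5 - 800x^4 - 772x^3 - 456x^2 - 156x - 16
[θ, Δ] f = 28x^6 + 156x^5 + 360x^4 + 448x^3 + 324x^2 + 132x + 16
D [θ, Δ] f = 168x^5 + 780x^4 + 1440x^3 + 1344x^2 + 648x + 132
Δ D [θ, Δ] f = 840x^4 + 4800x^3 + 10680x^2 + 10968x + 4380
S_{-2} Δ D [θ, Δ] f = 13440x^4 - 38400x^3 + 42720x^2 - 21936x + 4380
E_{4/3} (S_{-2} ∘ Δ ∘ D ∘ [θ, Δ]) f = 13440x^4 + 33280x^3 + 32480x^2 + (131536/9)x + 68404/27


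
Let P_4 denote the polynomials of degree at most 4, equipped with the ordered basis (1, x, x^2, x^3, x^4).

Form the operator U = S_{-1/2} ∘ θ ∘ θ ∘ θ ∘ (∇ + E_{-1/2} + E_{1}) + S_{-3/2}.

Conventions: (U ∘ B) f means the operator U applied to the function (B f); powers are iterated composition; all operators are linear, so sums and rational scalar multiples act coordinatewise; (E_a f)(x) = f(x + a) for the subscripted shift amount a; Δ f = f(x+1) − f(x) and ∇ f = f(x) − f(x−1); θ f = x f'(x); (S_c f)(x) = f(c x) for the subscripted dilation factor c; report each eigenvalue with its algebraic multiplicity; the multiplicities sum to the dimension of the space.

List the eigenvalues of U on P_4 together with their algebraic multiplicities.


λ = -81/8 (multiplicity 1), λ = -5/2 (multiplicity 1), λ = 1 (multiplicity 1), λ = 25/4 (multiplicity 1), λ = 209/16 (multiplicity 1)

image of 1: 1
image of x: -(5/2)x
image of x^2: (25/4)x^2 - (3/2)x
image of x^3: -(81/8)x^3 + 9x^2 - (3/8)x
image of x^4: (209/16)x^4 - (81/4)x^3 + 3x^2 - (15/4)x
the matrix is upper triangular; its diagonal is (1, -5/2, 25/4, -81/8, 209/16)
for a triangular matrix the eigenvalues are the diagonal entries, with algebraic multiplicity their repetition count


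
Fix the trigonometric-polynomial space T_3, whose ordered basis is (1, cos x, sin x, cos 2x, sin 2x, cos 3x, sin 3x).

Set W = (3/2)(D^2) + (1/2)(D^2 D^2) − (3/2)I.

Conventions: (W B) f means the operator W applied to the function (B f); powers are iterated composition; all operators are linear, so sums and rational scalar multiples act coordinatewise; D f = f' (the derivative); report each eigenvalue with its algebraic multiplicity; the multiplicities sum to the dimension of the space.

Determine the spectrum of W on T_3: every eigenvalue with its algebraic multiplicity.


image of 1: -3/2
image of cos x: -(5/2)cos x
image of sin x: -(5/2)sin x
image of cos 2x: (1/2)cos 2x
image of sin 2x: (1/2)sin 2x
image of cos 3x: (51/2)cos 3x
image of sin 3x: (51/2)sin 3x
the matrix is diagonal; its diagonal is (-3/2, -5/2, -5/2, 1/2, 1/2, 51/2, 51/2)
for a triangular matrix the eigenvalues are the diagonal entries, with algebraic multiplicity their repetition count

λ = -5/2 (multiplicity 2), λ = -3/2 (multiplicity 1), λ = 1/2 (multiplicity 2), λ = 51/2 (multiplicity 2)


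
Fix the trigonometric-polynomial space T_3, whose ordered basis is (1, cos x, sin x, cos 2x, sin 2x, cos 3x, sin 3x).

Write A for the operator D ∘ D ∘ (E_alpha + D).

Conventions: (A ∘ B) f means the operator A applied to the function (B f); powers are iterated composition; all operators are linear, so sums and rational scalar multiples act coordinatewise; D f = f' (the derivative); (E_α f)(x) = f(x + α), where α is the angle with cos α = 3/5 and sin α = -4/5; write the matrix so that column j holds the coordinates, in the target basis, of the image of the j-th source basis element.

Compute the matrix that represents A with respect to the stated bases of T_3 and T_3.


the matrix is [[0, 0, 0, 0, 0, 0, 0]; [0, -3/5, -1/5, 0, 0, 0, 0]; [0, 1/5, -3/5, 0, 0, 0, 0]; [0, 0, 0, 28/25, -104/25, 0, 0]; [0, 0, 0, 104/25, 28/25, 0, 0]; [0, 0, 0, 0, 0, 1053/125, -2979/125]; [0, 0, 0, 0, 0, 2979/125, 1053/125]] (rows listed top to bottom)

image of 1: 0
image of cos x: -(3/5)cos x + (1/5)sin x
image of sin x: -(1/5)cos x - (3/5)sin x
image of cos 2x: (28/25)cos 2x + (104/25)sin 2x
image of sin 2x: -(104/25)cos 2x + (28/25)sin 2x
image of cos 3x: (1053/125)cos 3x + (2979/125)sin 3x
image of sin 3x: -(2979/125)cos 3x + (1053/125)sin 3x
each image's coordinates form column j of the matrix


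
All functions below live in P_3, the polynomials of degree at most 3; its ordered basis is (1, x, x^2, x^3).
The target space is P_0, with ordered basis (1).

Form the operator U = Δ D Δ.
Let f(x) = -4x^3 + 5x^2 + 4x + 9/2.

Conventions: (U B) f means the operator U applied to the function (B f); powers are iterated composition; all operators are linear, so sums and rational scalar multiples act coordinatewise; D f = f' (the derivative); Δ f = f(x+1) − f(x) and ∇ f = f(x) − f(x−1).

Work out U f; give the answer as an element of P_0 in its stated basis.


the result is g(x) = -24

Δ f = -12x^2 - 2x + 5
D Δ f = -24x - 2
Δ D Δ f = -24


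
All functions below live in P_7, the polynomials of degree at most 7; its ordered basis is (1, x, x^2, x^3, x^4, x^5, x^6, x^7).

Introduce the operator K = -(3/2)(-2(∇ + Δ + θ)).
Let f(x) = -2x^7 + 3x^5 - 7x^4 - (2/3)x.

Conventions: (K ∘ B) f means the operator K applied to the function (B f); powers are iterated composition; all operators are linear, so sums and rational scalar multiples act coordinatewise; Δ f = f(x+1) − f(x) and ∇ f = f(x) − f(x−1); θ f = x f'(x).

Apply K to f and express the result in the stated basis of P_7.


the result is g(x) = -42x^7 - 84x^6 + 45x^5 - 414x^4 - 168x^3 - 72x^2 - 170x + 2

∇ f = -14x^6 + 42x^5 - 55x^4 + 12x^3 + 30x^2 - 29x + 22/3
Δ f = -14x^6 - 42x^5 - 55x^4 - 68x^3 - 54x^2 - 27x - 20/3
θ f = -14x^7 + 15x^5 - 28x^4 - (2/3)x
(∇ + Δ + θ) f = -14x^7 - 28x^6 + 15x^5 - 138x^4 - 56x^3 - 24x^2 - (170/3)x + 2/3
(-2(∇ + Δ + θ)) f = 28x^7 + 56x^6 - 30x^5 + 276x^4 + 112x^3 + 48x^2 + (340/3)x - 4/3
(-(3/2)(-2(∇ + Δ + θ))) f = -42x^7 - 84x^6 + 45x^5 - 414x^4 - 168x^3 - 72x^2 - 170x + 2


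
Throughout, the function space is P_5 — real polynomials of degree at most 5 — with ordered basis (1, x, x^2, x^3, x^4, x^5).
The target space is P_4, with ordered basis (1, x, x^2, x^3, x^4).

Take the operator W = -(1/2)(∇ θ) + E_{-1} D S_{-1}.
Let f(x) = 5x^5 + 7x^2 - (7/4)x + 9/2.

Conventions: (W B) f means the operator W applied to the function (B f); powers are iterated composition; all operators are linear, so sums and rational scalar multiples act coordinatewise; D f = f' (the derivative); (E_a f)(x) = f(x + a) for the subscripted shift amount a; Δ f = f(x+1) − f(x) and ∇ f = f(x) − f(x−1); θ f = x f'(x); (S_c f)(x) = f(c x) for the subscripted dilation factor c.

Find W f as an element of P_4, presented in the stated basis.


θ f = 25x^5 + 14x^2 - (7/4)x
∇ θ f = 125x^4 - 250x^3 + 250x^2 - 97x + 37/4
(-(1/2)(∇ θ)) f = -(125/2)x^4 + 125x^3 - 125x^2 + (97/2)x - 37/8
S_{-1} f = -5x^5 + 7x^2 + (7/4)x + 9/2
D S_{-1} f = -25x^4 + 14x + 7/4
E_{-1} D S_{-1} f = -25x^4 + 100x^3 - 150x^2 + 114x - 149/4
(-(1/2)(∇ θ) + E_{-1} D S_{-1}) f = -(175/2)x^4 + 225x^3 - 275x^2 + (325/2)x - 335/8

g(x) = -(175/2)x^4 + 225x^3 - 275x^2 + (325/2)x - 335/8


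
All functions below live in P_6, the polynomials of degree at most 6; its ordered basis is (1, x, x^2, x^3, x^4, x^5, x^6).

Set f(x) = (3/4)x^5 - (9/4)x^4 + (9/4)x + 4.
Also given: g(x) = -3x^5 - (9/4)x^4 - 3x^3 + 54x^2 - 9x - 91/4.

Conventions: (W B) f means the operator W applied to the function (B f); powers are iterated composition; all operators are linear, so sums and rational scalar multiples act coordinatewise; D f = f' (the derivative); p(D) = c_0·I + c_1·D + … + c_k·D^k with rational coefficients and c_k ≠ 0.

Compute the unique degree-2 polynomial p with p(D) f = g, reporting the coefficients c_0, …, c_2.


p(D) = -4·I − 3·D − 2·D^2, i.e. c_0 = -4, c_1 = -3, c_2 = -2

D^0 f = (3/4)x^5 - (9/4)x^4 + (9/4)x + 4
D^1 f = (15/4)x^4 - 9x^3 + 9/4
D^2 f = 15x^3 - 27x^2
matching coefficients of g against c_0 f + c_1 Df + … from the top degree down determines the c_i
solution: c_0 = -4, c_1 = -3, c_2 = -2


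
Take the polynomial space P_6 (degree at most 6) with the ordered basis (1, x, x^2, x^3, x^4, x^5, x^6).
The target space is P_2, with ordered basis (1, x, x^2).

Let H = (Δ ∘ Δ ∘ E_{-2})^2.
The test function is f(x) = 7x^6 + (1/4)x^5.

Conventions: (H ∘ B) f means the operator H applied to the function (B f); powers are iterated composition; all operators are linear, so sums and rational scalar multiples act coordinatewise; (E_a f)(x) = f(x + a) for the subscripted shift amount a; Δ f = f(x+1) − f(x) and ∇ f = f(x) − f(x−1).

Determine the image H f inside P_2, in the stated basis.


E_{-2} f = 7x^6 - (335/4)x^5 + (835/2)x^4 - 1110x^3 + 1660x^2 - 1324x + 440
Δ E_{-2} f = 42x^5 - (1255/4)x^4 + (1945/2)x^3 - (3115/2)x^2 + (5133/4)x - 1733/4
Δ Δ E_{-2} f = 210x^4 - 835x^3 + 1455x^2 - (2485/2)x + 853/2
E_{-2} (Δ ∘ Δ ∘ E_{-2}) f = 210x^4 - 2515x^3 + 11505x^2 - (47605/2)x + 37543/2
Δ E_{-2} (Δ ∘ Δ ∘ E_{-2}) f = 840x^3 - 6285x^2 + 16305x - 29205/2
Δ Δ E_{-2} (Δ ∘ Δ ∘ E_{-2}) f = 2520x^2 - 10050x + 10860

the image equals g(x) = 2520x^2 - 10050x + 10860
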